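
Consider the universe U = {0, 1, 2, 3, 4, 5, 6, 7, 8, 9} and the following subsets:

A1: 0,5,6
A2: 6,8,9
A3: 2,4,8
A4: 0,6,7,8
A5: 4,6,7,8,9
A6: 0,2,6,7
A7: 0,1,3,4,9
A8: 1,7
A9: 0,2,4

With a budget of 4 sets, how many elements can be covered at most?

10

Choosing A1, A2, A6, A7 covers {0, 1, 2, 3, 4, 5, 6, 7, 8, 9} — 10 elements.
That is all 10 elements.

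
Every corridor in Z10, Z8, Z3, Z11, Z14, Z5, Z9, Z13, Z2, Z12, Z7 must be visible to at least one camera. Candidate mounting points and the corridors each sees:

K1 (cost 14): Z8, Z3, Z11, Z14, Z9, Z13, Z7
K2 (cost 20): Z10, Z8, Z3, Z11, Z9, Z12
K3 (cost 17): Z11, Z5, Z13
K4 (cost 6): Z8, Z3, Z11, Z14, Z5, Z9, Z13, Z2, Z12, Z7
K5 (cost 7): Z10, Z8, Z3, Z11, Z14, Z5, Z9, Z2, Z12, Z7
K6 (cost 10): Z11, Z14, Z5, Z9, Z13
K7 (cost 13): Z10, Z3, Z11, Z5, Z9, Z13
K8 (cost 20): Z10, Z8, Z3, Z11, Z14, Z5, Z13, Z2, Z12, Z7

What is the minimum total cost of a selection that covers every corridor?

13

K4, K5 cover every corridor at cost 6 + 7 = 13.
Any cover uses at least 2 camera mounts; among all covering selections none totals below 13.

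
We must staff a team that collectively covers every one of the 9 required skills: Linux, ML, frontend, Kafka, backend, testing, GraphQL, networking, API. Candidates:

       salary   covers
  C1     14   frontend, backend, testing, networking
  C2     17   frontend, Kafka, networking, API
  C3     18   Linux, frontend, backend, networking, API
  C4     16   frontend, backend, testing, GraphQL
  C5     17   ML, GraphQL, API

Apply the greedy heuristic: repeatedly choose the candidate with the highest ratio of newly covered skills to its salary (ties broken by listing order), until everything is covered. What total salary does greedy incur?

66

Pick 1: C1 adds 4 new (frontend, backend, testing, networking) at salary 14 (ratio 4/14).
Pick 2: C5 adds 3 new (ML, GraphQL, API) at salary 17 (ratio 3/17).
Pick 3: C2 adds 1 new (Kafka) at salary 17 (ratio 1/17).
Pick 4: C3 adds 1 new (Linux) at salary 18 (ratio 1/18).
Greedy total salary: 14 + 17 + 17 + 18 = 66.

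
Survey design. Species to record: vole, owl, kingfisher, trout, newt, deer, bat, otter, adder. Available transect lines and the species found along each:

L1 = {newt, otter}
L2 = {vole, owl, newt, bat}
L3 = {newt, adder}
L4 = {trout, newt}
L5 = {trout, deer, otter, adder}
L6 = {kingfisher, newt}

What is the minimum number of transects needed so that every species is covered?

L2, L5, L6 together cover {vole, owl, kingfisher, trout, newt, deer, bat, otter, adder} — every species.
No 2 of the 6 transects cover everything (all 15 pairs fall short), so 3 is minimum.

3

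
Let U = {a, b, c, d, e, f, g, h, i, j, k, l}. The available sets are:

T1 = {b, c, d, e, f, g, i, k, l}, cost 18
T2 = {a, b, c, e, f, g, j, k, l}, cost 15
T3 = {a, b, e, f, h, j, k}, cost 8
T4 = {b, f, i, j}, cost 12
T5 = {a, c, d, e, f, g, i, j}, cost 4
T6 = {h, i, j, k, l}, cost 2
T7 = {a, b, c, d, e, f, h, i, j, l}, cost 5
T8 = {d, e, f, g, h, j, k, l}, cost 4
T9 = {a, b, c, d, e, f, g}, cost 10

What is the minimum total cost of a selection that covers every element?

9

T7, T8 cover every element at cost 5 + 4 = 9.
Any cover uses at least 2 sets; among all covering selections none totals below 9.
Greedy by coverage-per-cost would pick T6, T5, T7 for 11 — worse than the optimum 9.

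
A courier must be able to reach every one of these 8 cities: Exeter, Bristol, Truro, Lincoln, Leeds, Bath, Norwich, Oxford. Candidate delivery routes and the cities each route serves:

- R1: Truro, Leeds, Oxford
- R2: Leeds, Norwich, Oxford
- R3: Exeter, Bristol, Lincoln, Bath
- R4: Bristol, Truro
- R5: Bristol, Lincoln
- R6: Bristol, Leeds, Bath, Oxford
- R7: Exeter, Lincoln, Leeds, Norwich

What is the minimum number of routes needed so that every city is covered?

R1, R2, R3 together cover {Exeter, Bristol, Truro, Lincoln, Leeds, Bath, Norwich, Oxford} — every city.
No 2 of the 7 routes cover everything (all 21 pairs fall short), so 3 is minimum.

3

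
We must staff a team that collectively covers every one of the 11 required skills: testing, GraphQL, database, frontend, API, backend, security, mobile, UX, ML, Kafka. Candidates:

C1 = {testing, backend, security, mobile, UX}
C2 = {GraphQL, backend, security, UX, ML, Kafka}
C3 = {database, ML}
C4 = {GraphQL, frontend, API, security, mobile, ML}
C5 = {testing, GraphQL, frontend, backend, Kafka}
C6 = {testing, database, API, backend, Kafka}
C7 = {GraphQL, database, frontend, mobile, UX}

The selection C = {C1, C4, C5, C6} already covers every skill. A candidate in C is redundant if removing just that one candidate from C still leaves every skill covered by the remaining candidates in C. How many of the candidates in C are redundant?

1

Drop C1: UX uncovered — not redundant.
Drop C4: ML uncovered — not redundant.
Drop C5: the rest still cover every skill — redundant.
Drop C6: database uncovered — not redundant.
1 redundant: C5.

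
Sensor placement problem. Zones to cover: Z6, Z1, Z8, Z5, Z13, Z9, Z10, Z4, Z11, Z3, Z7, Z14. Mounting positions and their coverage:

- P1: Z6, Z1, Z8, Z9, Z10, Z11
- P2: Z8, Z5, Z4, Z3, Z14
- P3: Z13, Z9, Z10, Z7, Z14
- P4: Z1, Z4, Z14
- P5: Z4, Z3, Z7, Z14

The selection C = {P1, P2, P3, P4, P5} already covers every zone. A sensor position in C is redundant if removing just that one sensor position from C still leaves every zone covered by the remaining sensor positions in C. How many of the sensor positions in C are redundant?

Drop P1: Z6, Z11 uncovered — not redundant.
Drop P2: Z5 uncovered — not redundant.
Drop P3: Z13 uncovered — not redundant.
Drop P4: the rest still cover every zone — redundant.
Drop P5: the rest still cover every zone — redundant.
2 redundant: P4, P5.

2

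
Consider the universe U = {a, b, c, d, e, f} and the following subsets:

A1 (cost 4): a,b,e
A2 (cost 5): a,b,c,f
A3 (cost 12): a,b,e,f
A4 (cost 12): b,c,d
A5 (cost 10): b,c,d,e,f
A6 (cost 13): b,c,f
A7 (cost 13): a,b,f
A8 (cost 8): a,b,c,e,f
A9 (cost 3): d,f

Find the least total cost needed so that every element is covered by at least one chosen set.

11

A8, A9 cover every element at cost 8 + 3 = 11.
Any cover uses at least 2 sets; among all covering selections none totals below 11.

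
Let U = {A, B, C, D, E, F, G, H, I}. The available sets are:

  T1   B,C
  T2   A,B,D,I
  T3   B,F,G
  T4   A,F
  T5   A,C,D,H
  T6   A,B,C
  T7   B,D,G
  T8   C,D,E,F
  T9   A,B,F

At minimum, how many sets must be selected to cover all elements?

4

T2, T3, T5, T8 together cover {A, B, C, D, E, F, G, H, I} — every element.
No 3 of the 9 sets cover everything (all 84 triples fall short), so 4 is minimum.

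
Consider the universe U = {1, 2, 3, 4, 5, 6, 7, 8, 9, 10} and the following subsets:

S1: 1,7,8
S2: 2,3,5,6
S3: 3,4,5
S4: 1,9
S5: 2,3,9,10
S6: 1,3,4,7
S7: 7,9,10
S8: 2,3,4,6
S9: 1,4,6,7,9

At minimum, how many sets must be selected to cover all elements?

S1, S2, S3, S5 together cover {1, 2, 3, 4, 5, 6, 7, 8, 9, 10} — every element.
No 3 of the 9 sets cover everything (all 84 triples fall short), so 4 is minimum.

4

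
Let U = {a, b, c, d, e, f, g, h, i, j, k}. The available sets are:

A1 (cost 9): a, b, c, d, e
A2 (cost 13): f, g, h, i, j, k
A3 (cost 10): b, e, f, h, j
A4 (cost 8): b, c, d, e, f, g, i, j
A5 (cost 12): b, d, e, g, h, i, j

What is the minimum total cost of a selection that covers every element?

22

A1, A2 cover every element at cost 9 + 13 = 22.
Any cover uses at least 2 sets; among all covering selections none totals below 22.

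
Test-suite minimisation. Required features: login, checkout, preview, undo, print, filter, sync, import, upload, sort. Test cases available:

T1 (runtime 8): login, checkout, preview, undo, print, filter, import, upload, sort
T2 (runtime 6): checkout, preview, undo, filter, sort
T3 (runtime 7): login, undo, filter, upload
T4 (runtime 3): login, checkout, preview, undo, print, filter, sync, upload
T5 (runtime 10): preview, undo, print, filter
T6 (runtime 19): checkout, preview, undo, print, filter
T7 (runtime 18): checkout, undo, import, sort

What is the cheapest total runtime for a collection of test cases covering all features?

T1, T4 cover every feature at runtime 8 + 3 = 11.
Any cover uses at least 2 test cases; among all covering selections none totals below 11.

11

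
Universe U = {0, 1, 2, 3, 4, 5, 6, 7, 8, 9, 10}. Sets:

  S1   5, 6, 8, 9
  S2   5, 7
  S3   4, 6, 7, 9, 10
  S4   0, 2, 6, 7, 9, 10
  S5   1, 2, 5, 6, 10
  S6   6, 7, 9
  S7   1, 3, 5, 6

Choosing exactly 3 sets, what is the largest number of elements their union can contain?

Choosing S1, S4, S7 covers {0, 1, 2, 3, 5, 6, 7, 8, 9, 10} — 10 elements.
No choice of 3 sets does better; here 4 is left uncovered.

10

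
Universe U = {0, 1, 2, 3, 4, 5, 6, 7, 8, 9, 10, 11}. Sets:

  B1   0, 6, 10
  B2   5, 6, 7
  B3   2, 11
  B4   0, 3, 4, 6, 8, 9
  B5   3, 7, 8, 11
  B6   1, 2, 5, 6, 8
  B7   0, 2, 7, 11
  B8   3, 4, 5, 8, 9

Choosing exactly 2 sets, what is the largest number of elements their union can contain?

Choosing B4, B6 covers {0, 1, 2, 3, 4, 5, 6, 8, 9} — 9 elements.
No choice of 2 sets does better; here 7, 10, 11 are left uncovered.

9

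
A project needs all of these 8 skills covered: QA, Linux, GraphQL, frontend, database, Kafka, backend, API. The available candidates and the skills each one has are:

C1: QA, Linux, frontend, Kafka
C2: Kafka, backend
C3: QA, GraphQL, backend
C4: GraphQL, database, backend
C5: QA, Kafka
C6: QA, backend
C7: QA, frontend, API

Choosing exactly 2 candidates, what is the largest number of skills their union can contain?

Choosing C1, C4 covers {QA, Linux, GraphQL, frontend, database, Kafka, backend} — 7 skills.
No choice of 2 candidates does better; here API is left uncovered.

7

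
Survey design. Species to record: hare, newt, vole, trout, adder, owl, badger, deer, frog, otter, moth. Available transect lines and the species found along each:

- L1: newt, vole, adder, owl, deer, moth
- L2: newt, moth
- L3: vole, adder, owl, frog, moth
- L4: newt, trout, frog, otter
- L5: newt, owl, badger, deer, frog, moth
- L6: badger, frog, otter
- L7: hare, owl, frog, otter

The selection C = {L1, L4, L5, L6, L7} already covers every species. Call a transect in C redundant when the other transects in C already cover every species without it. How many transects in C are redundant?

Drop L1: vole, adder uncovered — not redundant.
Drop L4: trout uncovered — not redundant.
Drop L5: the rest still cover every species — redundant.
Drop L6: the rest still cover every species — redundant.
Drop L7: hare uncovered — not redundant.
2 redundant: L5, L6.

2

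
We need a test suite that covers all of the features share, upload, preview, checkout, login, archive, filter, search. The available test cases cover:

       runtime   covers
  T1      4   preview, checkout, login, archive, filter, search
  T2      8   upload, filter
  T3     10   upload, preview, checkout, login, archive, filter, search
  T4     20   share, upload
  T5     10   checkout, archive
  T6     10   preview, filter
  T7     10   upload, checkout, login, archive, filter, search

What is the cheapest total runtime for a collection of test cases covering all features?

24

T1, T4 cover every feature at runtime 4 + 20 = 24.
Any cover uses at least 2 test cases; among all covering selections none totals below 24.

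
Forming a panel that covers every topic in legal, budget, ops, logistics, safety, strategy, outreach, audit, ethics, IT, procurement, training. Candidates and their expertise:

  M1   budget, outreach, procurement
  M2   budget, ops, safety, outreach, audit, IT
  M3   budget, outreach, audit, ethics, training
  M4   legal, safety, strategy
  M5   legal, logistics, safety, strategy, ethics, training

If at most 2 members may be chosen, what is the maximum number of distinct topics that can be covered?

11

Choosing M2, M5 covers {legal, budget, ops, logistics, safety, strategy, outreach, audit, ethics, IT, training} — 11 topics.
No choice of 2 members does better; here procurement is left uncovered.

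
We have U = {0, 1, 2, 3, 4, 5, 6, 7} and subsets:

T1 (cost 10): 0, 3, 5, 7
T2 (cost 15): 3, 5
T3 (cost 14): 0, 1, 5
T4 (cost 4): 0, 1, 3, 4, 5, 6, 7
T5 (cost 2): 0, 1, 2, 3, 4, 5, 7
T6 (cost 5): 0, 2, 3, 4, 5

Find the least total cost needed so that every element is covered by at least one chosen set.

T4, T5 cover every element at cost 4 + 2 = 6.
Any cover uses at least 2 sets; among all covering selections none totals below 6.

6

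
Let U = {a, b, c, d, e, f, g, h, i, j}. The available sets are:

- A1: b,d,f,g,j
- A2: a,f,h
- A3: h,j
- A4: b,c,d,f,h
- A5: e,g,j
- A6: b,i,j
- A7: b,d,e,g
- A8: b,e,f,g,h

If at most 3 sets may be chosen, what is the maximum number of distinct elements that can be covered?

Choosing A2, A4, A5 covers {a, b, c, d, e, f, g, h, j} — 9 elements.
No choice of 3 sets does better; here i is left uncovered.

9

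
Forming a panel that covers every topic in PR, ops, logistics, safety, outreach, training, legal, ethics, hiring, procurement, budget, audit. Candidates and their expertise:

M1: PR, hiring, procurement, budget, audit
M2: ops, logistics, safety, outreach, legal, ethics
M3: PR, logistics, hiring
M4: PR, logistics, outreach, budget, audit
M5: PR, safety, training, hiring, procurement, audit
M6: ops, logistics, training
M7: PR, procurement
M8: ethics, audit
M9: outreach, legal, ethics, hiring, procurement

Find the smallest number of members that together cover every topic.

M1, M2, M5 together cover {PR, ops, logistics, safety, outreach, training, legal, ethics, hiring, procurement, budget, audit} — every topic.
No 2 of the 9 members cover everything (all 36 pairs fall short), so 3 is minimum.

3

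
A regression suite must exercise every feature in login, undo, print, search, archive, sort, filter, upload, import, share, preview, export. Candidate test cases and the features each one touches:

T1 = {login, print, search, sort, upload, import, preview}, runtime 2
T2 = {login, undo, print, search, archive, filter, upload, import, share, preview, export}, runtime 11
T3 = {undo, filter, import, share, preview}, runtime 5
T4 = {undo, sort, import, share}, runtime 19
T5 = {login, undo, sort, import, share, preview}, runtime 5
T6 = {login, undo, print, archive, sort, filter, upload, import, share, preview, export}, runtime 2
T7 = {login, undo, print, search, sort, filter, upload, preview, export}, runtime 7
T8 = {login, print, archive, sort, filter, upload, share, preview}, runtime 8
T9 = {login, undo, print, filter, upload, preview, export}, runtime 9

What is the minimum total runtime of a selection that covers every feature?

T1, T6 cover every feature at runtime 2 + 2 = 4.
Any cover uses at least 2 test cases; among all covering selections none totals below 4.

4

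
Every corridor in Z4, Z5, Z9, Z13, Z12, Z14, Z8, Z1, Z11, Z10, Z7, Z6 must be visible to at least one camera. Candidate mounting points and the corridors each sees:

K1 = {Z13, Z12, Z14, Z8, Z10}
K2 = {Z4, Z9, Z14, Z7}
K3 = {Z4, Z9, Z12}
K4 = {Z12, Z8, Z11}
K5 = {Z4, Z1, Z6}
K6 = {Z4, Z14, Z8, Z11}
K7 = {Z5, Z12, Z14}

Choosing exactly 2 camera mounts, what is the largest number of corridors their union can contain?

Choosing K1, K2 covers {Z4, Z9, Z13, Z12, Z14, Z8, Z10, Z7} — 8 corridors.
No choice of 2 camera mounts does better; here Z5, Z1, Z11, Z6 are left uncovered.

8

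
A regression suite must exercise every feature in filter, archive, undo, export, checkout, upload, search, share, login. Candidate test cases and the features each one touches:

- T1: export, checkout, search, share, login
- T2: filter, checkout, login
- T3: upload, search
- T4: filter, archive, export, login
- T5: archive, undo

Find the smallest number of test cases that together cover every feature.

T1, T2, T3, T5 together cover {filter, archive, undo, export, checkout, upload, search, share, login} — every feature.
No 3 of the 5 test cases cover everything (all 10 triples fall short), so 4 is minimum.

4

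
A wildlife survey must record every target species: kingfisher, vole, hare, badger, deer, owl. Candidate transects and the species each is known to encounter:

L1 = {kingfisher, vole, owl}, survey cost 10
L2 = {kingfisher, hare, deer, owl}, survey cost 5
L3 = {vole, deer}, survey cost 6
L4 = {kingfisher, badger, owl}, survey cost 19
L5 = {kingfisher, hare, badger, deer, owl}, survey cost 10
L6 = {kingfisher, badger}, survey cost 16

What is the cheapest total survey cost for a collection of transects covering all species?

L3, L5 cover every species at survey cost 6 + 10 = 16.
Any cover uses at least 2 transects; among all covering selections none totals below 16.
Greedy by coverage-per-survey cost would pick L2, L3, L5 for 21 — worse than the optimum 16.

16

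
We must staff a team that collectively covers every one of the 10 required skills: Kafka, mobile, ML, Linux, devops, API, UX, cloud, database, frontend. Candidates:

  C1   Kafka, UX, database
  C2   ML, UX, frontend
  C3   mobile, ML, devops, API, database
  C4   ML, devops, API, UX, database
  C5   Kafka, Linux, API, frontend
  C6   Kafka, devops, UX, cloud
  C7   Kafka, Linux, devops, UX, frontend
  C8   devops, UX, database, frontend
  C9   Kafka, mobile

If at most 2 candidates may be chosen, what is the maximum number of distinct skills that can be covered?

9

Choosing C3, C7 covers {Kafka, mobile, ML, Linux, devops, API, UX, database, frontend} — 9 skills.
No choice of 2 candidates does better; here cloud is left uncovered.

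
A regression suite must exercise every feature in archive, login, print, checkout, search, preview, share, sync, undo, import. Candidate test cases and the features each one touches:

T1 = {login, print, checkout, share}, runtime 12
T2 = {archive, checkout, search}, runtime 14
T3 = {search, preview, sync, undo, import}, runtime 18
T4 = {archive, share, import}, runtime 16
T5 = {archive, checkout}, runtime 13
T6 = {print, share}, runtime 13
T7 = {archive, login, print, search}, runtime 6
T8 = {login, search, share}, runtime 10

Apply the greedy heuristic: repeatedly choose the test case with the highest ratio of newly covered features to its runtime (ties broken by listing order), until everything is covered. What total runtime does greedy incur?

Pick 1: T7 adds 4 new (archive, login, print, search) at runtime 6 (ratio 4/6).
Pick 2: T3 adds 4 new (preview, sync, undo, import) at runtime 18 (ratio 4/18).
Pick 3: T1 adds 2 new (checkout, share) at runtime 12 (ratio 2/12).
Greedy total runtime: 6 + 18 + 12 = 36.

36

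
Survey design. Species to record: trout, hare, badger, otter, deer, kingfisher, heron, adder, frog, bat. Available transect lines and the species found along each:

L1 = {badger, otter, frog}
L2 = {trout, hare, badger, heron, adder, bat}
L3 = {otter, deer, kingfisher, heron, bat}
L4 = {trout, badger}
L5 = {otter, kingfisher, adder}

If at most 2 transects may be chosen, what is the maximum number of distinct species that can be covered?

9

Choosing L2, L3 covers {trout, hare, badger, otter, deer, kingfisher, heron, adder, bat} — 9 species.
No choice of 2 transects does better; here frog is left uncovered.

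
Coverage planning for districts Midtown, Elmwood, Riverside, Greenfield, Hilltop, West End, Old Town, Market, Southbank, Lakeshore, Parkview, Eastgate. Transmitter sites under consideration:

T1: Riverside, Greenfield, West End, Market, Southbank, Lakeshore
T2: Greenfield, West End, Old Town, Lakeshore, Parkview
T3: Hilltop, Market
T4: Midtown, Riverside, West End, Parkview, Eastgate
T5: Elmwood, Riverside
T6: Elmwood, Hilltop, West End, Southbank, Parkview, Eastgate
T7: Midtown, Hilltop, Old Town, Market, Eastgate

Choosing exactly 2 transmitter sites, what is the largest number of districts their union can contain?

Choosing T1, T6 covers {Elmwood, Riverside, Greenfield, Hilltop, West End, Market, Southbank, Lakeshore, Parkview, Eastgate} — 10 districts.
No choice of 2 transmitter sites does better; here Midtown, Old Town are left uncovered.

10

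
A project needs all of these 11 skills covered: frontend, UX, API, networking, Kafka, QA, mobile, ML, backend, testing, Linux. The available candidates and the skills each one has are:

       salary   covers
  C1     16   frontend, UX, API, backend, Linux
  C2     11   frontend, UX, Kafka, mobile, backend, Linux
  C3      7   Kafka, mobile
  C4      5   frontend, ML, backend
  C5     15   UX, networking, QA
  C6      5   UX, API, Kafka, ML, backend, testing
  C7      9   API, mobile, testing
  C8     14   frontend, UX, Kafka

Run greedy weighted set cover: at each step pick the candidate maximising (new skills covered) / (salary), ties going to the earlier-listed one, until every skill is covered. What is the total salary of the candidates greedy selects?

Pick 1: C6 adds 6 new (UX, API, Kafka, ML, backend, testing) at salary 5 (ratio 6/5).
Pick 2: C2 adds 3 new (frontend, mobile, Linux) at salary 11 (ratio 3/11).
Pick 3: C5 adds 2 new (networking, QA) at salary 15 (ratio 2/15).
Greedy total salary: 5 + 11 + 15 = 31.

31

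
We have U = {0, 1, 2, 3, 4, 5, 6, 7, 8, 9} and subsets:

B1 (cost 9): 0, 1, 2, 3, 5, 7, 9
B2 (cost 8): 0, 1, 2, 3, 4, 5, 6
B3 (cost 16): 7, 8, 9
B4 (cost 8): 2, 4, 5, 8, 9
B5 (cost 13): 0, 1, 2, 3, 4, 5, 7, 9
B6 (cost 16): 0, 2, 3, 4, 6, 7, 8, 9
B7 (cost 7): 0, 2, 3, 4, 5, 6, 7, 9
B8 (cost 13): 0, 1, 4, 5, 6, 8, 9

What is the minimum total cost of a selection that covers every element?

20

B7, B8 cover every element at cost 7 + 13 = 20.
Any cover uses at least 2 sets; among all covering selections none totals below 20.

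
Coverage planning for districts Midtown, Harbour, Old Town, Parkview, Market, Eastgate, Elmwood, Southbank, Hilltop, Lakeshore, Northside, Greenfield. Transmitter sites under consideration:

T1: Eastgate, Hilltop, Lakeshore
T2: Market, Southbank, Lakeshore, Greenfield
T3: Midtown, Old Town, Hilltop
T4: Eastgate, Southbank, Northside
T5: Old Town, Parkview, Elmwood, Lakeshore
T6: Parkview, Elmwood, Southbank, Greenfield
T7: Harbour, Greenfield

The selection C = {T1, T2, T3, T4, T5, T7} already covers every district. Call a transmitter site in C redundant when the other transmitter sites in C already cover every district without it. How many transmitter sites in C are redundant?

1

Drop T1: the rest still cover every district — redundant.
Drop T2: Market uncovered — not redundant.
Drop T3: Midtown uncovered — not redundant.
Drop T4: Northside uncovered — not redundant.
Drop T5: Parkview, Elmwood uncovered — not redundant.
Drop T7: Harbour uncovered — not redundant.
1 redundant: T1.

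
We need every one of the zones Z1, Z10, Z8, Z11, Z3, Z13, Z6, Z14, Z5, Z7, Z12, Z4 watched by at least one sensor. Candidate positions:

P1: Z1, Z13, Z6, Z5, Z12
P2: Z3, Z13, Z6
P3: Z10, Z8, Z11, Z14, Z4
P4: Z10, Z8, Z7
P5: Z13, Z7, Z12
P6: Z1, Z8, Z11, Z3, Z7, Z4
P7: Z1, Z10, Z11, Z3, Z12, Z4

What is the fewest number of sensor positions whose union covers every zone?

3

P1, P3, P6 together cover {Z1, Z10, Z8, Z11, Z3, Z13, Z6, Z14, Z5, Z7, Z12, Z4} — every zone.
No 2 of the 7 sensor positions cover everything (all 21 pairs fall short), so 3 is minimum.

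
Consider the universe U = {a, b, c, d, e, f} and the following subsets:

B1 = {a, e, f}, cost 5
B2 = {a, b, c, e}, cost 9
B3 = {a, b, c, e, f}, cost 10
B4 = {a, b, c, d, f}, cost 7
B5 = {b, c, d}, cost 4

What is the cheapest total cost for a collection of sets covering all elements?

B1, B5 cover every element at cost 5 + 4 = 9.
Any cover uses at least 2 sets; among all covering selections none totals below 9.

9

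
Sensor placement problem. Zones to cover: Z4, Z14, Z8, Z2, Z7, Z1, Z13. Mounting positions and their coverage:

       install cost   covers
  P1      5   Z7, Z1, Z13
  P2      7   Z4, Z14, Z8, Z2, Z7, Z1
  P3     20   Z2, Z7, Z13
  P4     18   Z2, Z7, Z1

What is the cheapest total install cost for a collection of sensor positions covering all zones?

P1, P2 cover every zone at install cost 5 + 7 = 12.
Any cover uses at least 2 sensor positions; among all covering selections none totals below 12.

12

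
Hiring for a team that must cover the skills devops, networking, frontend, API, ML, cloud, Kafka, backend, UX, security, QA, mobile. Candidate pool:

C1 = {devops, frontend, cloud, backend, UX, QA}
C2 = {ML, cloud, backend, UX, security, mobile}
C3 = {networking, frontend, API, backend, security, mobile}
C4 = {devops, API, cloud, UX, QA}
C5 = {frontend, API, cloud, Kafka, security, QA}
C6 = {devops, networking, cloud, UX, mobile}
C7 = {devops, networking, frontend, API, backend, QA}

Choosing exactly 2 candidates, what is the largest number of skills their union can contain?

11

Choosing C2, C7 covers {devops, networking, frontend, API, ML, cloud, backend, UX, security, QA, mobile} — 11 skills.
No choice of 2 candidates does better; here Kafka is left uncovered.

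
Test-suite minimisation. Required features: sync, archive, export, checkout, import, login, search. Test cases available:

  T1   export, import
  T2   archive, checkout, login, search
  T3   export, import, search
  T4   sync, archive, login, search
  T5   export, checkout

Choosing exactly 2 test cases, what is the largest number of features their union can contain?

Choosing T1, T2 covers {archive, export, checkout, import, login, search} — 6 features.
No choice of 2 test cases does better; here sync is left uncovered.

6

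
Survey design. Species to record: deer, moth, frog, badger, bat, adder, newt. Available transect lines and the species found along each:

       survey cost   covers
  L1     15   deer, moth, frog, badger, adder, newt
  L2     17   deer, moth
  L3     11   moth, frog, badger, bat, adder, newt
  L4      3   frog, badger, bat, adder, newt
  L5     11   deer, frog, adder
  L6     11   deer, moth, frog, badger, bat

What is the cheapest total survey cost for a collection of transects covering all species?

L4, L6 cover every species at survey cost 3 + 11 = 14.
Any cover uses at least 2 transects; among all covering selections none totals below 14.

14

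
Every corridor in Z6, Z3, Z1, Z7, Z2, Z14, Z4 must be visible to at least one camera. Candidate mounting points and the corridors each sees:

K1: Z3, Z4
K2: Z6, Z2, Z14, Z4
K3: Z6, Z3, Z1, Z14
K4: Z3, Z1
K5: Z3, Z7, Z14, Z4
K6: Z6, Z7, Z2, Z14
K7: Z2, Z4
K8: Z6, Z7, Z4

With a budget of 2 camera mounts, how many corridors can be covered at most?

6

Choosing K1, K6 covers {Z6, Z3, Z7, Z2, Z14, Z4} — 6 corridors.
No choice of 2 camera mounts does better; here Z1 is left uncovered.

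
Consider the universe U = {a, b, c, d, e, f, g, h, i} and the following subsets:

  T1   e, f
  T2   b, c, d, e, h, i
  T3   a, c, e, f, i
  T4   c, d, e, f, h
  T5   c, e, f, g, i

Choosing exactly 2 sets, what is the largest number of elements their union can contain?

8

Choosing T2, T3 covers {a, b, c, d, e, f, h, i} — 8 elements.
No choice of 2 sets does better; here g is left uncovered.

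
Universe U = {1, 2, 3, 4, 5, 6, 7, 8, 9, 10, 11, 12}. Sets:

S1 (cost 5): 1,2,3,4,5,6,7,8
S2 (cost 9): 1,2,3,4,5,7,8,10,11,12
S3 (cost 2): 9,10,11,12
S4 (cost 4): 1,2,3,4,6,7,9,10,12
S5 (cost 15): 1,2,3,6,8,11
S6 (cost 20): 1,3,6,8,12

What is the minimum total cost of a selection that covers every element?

S1, S3 cover every element at cost 5 + 2 = 7.
Any cover uses at least 2 sets; among all covering selections none totals below 7.

7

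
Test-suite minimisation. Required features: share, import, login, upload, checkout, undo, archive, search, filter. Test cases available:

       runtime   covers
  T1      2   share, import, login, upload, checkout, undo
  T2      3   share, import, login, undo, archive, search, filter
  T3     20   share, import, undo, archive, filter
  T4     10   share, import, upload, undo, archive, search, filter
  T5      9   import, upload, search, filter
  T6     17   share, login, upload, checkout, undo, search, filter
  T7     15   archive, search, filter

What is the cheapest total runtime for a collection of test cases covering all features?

5

T1, T2 cover every feature at runtime 2 + 3 = 5.
Any cover uses at least 2 test cases; among all covering selections none totals below 5.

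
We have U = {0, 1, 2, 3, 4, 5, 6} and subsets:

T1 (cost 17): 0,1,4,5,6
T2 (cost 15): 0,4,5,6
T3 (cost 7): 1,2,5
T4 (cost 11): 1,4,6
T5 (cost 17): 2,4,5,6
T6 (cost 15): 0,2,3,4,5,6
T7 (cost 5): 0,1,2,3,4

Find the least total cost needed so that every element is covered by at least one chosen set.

T2, T7 cover every element at cost 15 + 5 = 20.
Any cover uses at least 2 sets; among all covering selections none totals below 20.

20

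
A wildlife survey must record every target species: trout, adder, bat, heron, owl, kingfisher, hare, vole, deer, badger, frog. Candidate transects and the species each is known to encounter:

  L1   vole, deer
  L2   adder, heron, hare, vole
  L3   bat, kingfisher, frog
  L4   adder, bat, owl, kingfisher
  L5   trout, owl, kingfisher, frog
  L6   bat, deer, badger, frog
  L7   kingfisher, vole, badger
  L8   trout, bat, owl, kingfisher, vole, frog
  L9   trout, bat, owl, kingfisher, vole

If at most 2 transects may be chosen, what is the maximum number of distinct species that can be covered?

Choosing L2, L8 covers {trout, adder, bat, heron, owl, kingfisher, hare, vole, frog} — 9 species.
No choice of 2 transects does better; here deer, badger are left uncovered.

9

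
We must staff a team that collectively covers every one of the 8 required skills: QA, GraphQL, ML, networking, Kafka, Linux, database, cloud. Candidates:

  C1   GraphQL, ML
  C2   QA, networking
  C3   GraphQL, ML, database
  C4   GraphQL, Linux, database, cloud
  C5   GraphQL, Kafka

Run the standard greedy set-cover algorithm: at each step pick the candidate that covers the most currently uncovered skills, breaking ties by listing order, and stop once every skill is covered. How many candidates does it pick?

Pick 1: C4 covers 4 new skills (GraphQL, Linux, database, cloud).
Pick 2: C2 covers 2 new skills (QA, networking).
Pick 3: C1 covers 1 new skills (ML).
Pick 4: C5 covers 1 new skills (Kafka).
Greedy uses 4 candidates.

4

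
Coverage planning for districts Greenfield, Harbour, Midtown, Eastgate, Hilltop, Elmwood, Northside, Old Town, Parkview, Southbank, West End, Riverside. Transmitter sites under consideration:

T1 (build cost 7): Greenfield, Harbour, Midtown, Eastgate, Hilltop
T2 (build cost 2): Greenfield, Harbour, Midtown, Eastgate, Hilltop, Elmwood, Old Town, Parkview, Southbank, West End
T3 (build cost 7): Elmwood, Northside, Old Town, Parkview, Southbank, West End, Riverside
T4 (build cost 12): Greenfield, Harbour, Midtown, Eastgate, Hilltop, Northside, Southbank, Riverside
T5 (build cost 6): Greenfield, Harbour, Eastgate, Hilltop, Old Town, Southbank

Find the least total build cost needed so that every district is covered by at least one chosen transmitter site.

9

T2, T3 cover every district at build cost 2 + 7 = 9.
Any cover uses at least 2 transmitter sites; among all covering selections none totals below 9.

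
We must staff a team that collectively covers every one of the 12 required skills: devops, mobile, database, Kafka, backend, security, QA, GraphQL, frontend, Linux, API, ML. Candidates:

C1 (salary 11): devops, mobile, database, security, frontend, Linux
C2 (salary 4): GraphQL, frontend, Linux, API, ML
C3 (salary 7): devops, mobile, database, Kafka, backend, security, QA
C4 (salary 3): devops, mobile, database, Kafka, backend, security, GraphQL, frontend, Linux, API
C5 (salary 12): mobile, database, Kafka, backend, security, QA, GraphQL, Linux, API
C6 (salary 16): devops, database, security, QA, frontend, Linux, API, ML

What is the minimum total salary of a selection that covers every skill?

C2, C3 cover every skill at salary 4 + 7 = 11.
Any cover uses at least 2 candidates; among all covering selections none totals below 11.
Greedy by coverage-per-salary would pick C4, C2, C3 for 14 — worse than the optimum 11.

11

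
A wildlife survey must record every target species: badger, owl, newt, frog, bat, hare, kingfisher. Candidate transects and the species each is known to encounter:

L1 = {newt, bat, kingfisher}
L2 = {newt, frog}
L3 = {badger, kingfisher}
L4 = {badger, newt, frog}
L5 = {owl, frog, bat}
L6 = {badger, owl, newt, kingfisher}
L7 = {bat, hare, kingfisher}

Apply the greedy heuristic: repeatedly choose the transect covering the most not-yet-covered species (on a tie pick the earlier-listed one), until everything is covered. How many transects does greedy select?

Pick 1: L6 covers 4 new species (badger, owl, newt, kingfisher).
Pick 2: L5 covers 2 new species (frog, bat).
Pick 3: L7 covers 1 new species (hare).
Greedy uses 3 transects.

3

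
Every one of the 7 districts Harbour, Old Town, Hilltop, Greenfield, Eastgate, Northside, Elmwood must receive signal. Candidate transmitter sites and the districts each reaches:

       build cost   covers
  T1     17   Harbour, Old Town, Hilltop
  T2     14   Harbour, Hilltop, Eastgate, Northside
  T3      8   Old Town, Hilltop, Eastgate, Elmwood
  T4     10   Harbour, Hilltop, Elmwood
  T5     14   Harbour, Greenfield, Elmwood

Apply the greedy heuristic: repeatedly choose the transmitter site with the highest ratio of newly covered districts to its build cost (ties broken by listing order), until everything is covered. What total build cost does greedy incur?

36

Pick 1: T3 adds 4 new (Old Town, Hilltop, Eastgate, Elmwood) at build cost 8 (ratio 4/8).
Pick 2: T2 adds 2 new (Harbour, Northside) at build cost 14 (ratio 2/14).
Pick 3: T5 adds 1 new (Greenfield) at build cost 14 (ratio 1/14).
Greedy total build cost: 8 + 14 + 14 = 36.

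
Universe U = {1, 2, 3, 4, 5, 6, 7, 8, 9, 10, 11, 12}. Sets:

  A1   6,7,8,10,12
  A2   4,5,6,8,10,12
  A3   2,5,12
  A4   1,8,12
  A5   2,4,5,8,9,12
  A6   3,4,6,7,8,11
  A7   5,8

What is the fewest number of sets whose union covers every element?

4

A1, A4, A5, A6 together cover {1, 2, 3, 4, 5, 6, 7, 8, 9, 10, 11, 12} — every element.
No 3 of the 7 sets cover everything (all 35 triples fall short), so 4 is minimum.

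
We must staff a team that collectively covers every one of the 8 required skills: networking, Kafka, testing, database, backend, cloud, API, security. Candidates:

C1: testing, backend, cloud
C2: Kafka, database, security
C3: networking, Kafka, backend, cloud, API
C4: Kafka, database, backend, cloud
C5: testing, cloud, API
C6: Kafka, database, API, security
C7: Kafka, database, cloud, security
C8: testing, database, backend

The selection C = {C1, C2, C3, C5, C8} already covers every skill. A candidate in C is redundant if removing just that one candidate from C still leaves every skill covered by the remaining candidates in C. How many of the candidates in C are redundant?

Drop C1: the rest still cover every skill — redundant.
Drop C2: security uncovered — not redundant.
Drop C3: networking uncovered — not redundant.
Drop C5: the rest still cover every skill — redundant.
Drop C8: the rest still cover every skill — redundant.
3 redundant: C1, C5, C8.

3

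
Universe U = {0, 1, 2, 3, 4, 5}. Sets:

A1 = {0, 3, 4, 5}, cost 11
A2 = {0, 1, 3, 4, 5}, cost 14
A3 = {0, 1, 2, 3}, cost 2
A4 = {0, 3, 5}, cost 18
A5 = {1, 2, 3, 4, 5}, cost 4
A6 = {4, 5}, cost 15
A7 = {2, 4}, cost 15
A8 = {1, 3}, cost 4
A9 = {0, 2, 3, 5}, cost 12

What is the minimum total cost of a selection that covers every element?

6

A3, A5 cover every element at cost 2 + 4 = 6.
Any cover uses at least 2 sets; among all covering selections none totals below 6.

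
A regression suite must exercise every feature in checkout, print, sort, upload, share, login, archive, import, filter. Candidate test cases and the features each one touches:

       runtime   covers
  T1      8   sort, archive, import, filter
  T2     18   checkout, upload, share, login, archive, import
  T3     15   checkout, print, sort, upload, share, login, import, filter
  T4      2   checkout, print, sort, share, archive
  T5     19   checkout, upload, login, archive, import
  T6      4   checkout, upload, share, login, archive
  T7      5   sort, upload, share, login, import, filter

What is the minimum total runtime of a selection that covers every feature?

T4, T7 cover every feature at runtime 2 + 5 = 7.
Any cover uses at least 2 test cases; among all covering selections none totals below 7.

7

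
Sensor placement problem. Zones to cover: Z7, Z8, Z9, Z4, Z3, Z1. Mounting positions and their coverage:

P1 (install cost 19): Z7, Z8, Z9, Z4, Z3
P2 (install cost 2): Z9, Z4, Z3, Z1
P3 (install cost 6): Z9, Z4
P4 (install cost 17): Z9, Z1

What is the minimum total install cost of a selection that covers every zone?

21

P1, P2 cover every zone at install cost 19 + 2 = 21.
Any cover uses at least 2 sensor positions; among all covering selections none totals below 21.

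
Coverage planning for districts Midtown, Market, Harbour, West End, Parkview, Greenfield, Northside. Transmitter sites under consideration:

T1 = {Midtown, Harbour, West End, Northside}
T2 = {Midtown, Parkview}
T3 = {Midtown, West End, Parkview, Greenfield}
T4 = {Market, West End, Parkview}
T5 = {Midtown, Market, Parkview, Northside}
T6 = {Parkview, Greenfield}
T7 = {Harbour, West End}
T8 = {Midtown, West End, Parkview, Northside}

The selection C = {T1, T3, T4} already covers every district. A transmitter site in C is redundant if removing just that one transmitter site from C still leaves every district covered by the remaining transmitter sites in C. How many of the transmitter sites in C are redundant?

0

Drop T1: Harbour, Northside uncovered — not redundant.
Drop T3: Greenfield uncovered — not redundant.
Drop T4: Market uncovered — not redundant.
None of the transmitter sites in C is redundant.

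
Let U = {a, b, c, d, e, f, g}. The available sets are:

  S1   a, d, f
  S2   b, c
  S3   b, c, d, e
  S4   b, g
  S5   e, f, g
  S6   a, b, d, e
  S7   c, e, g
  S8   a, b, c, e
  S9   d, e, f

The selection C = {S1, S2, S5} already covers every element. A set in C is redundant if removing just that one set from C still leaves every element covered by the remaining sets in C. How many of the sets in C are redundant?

Drop S1: a, d uncovered — not redundant.
Drop S2: b, c uncovered — not redundant.
Drop S5: e, g uncovered — not redundant.
None of the sets in C is redundant.

0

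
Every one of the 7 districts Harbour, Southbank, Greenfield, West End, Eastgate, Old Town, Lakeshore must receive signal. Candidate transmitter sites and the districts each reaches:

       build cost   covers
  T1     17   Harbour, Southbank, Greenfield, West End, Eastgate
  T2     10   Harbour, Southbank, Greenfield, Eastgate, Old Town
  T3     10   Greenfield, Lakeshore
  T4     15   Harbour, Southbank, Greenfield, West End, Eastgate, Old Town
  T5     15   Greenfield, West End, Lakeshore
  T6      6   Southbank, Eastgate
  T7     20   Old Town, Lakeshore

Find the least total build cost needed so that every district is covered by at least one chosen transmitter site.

T2, T5 cover every district at build cost 10 + 15 = 25.
Any cover uses at least 2 transmitter sites; among all covering selections none totals below 25.

25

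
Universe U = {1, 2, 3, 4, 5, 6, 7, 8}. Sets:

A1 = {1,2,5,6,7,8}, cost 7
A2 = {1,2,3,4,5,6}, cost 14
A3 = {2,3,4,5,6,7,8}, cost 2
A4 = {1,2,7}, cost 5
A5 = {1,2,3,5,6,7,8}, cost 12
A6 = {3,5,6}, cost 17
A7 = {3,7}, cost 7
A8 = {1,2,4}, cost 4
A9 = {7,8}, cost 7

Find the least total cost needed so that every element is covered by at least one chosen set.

6

A3, A8 cover every element at cost 2 + 4 = 6.
Any cover uses at least 2 sets; among all covering selections none totals below 6.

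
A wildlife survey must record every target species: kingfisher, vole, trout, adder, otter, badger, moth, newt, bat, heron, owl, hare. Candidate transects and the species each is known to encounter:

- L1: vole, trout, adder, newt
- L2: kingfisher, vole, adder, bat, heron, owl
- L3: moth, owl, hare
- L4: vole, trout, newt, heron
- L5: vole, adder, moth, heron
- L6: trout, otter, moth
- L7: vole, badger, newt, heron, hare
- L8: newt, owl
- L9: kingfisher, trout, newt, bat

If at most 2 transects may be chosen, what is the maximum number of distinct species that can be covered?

Choosing L2, L6 covers {kingfisher, vole, trout, adder, otter, moth, bat, heron, owl} — 9 species.
No choice of 2 transects does better; here badger, newt, hare are left uncovered.

9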